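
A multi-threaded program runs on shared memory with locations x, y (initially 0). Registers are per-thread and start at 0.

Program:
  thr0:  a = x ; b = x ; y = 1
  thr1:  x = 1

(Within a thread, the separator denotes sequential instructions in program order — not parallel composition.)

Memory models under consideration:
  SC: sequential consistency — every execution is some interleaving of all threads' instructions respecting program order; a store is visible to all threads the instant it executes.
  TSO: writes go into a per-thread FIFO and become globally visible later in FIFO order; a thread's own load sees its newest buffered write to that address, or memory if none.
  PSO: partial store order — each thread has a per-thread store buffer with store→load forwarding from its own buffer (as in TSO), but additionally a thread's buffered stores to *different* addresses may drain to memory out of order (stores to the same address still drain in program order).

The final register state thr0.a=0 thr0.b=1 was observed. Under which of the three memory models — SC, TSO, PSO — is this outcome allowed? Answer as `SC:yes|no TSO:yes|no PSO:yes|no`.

outcome vector order: (thr0.a,thr0.b)
SC: 3 outcomes — {0/0; 0/1; 1/1}
TSO: 3 outcomes — {0/0; 0/1; 1/1}
PSO: 3 outcomes — {0/0; 0/1; 1/1}
target 0/1 ∈ {SC,TSO,PSO}

SC:yes TSO:yes PSO:yes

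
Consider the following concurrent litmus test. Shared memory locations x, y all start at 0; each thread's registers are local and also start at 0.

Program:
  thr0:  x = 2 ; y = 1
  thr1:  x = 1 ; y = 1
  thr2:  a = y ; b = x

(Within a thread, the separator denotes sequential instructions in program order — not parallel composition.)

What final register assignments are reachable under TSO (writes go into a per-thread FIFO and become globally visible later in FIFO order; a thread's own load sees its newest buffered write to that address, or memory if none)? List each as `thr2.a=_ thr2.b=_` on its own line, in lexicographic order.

outcome vector order: (thr2.a,thr2.b)
|TSO outcomes| = 5

thr2.a=0 thr2.b=0
thr2.a=0 thr2.b=1
thr2.a=0 thr2.b=2
thr2.a=1 thr2.b=1
thr2.a=1 thr2.b=2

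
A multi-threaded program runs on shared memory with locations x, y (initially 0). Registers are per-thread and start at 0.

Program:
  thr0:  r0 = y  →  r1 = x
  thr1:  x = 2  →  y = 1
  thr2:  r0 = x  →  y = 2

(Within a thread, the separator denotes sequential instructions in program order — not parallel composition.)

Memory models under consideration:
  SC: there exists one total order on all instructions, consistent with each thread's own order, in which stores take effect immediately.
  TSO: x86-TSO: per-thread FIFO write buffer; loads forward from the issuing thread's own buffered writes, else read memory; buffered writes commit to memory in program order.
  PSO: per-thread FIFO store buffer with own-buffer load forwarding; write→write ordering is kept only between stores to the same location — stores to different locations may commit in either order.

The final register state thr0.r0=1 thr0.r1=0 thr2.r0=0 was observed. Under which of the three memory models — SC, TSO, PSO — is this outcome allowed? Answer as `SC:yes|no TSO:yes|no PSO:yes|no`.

outcome vector order: (thr0.r0,thr0.r1,thr2.r0)
SC: 9 outcomes — {(0,0,0), (0,0,2), (0,2,0), (0,2,2), (1,2,0), (1,2,2), (2,0,0), (2,2,0), (2,2,2)}
TSO: 9 outcomes — {(0,0,0), (0,0,2), (0,2,0), (0,2,2), (1,2,0), (1,2,2), (2,0,0), (2,2,0), (2,2,2)}
PSO: 11 outcomes — {(0,0,0), (0,0,2), (0,2,0), (0,2,2), (1,0,0), (1,0,2), (1,2,0), (1,2,2), (2,0,0), (2,2,0), (2,2,2)}
target (1,0,0) ∈ {PSO}

SC:no TSO:no PSO:yes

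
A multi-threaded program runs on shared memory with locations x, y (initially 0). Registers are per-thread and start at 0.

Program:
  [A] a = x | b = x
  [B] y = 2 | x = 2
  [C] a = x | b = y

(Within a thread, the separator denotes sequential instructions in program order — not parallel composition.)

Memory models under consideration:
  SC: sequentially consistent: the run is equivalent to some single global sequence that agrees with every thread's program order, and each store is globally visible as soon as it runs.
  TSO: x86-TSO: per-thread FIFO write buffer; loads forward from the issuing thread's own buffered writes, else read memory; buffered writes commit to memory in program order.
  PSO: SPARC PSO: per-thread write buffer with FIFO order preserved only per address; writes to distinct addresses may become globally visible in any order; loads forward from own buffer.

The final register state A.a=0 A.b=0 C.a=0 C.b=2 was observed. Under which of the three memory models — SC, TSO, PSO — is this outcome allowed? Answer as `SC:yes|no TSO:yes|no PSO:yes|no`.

SC:yes TSO:yes PSO:yes

outcome vector order: (A.a,A.b,C.a,C.b)
SC: 9 outcomes — {(0,0,0,0); (0,0,0,2); (0,0,2,2); (0,2,0,0); (0,2,0,2); (0,2,2,2); (2,2,0,0); (2,2,0,2); (2,2,2,2)}
TSO: 9 outcomes — {(0,0,0,0); (0,0,0,2); (0,0,2,2); (0,2,0,0); (0,2,0,2); (0,2,2,2); (2,2,0,0); (2,2,0,2); (2,2,2,2)}
PSO: 12 outcomes — {(0,0,0,0); (0,0,0,2); (0,0,2,0); (0,0,2,2); (0,2,0,0); (0,2,0,2); (0,2,2,0); (0,2,2,2); (2,2,0,0); (2,2,0,2); (2,2,2,0); (2,2,2,2)}
target (0,0,0,2) ∈ {SC,TSO,PSO}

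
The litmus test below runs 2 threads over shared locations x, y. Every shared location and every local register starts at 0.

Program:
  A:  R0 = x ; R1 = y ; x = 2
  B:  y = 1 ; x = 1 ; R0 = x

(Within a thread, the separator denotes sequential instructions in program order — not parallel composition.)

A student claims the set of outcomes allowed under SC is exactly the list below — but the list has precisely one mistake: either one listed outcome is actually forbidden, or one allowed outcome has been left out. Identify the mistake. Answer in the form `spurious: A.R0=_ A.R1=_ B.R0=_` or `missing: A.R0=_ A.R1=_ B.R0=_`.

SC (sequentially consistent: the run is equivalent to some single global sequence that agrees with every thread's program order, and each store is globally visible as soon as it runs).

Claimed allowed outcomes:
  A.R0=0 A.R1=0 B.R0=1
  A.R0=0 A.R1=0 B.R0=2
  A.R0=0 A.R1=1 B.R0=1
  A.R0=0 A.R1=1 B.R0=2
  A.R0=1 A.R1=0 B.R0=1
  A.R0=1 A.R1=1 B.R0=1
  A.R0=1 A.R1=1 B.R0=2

outcome vector order: (A.R0,A.R1,B.R0)
under SC → (0,0,1); (0,0,2); (0,1,1); (0,1,2); (1,1,1); (1,1,2)
claimed∖SC = {(1,0,1)}

spurious: A.R0=1 A.R1=0 B.R0=1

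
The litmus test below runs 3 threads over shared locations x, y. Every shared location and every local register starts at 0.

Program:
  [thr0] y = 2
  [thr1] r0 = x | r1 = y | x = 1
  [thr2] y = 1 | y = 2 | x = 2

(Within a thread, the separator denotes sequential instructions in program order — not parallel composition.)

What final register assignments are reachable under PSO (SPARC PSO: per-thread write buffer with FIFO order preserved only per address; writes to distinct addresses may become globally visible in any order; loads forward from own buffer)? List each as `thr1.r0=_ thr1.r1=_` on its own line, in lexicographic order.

thr1.r0=0 thr1.r1=0
thr1.r0=0 thr1.r1=1
thr1.r0=0 thr1.r1=2
thr1.r0=2 thr1.r1=0
thr1.r0=2 thr1.r1=1
thr1.r0=2 thr1.r1=2

outcome vector order: (thr1.r0,thr1.r1)
|PSO outcomes| = 6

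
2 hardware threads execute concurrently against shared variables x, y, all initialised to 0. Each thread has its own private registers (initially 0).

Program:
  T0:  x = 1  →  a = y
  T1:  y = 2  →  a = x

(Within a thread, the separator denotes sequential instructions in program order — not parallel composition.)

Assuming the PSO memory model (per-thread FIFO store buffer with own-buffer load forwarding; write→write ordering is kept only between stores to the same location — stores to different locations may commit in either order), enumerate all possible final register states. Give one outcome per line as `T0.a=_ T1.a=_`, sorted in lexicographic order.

T0.a=0 T1.a=0
T0.a=0 T1.a=1
T0.a=2 T1.a=0
T0.a=2 T1.a=1

outcome vector order: (T0.a,T1.a)
|PSO outcomes| = 4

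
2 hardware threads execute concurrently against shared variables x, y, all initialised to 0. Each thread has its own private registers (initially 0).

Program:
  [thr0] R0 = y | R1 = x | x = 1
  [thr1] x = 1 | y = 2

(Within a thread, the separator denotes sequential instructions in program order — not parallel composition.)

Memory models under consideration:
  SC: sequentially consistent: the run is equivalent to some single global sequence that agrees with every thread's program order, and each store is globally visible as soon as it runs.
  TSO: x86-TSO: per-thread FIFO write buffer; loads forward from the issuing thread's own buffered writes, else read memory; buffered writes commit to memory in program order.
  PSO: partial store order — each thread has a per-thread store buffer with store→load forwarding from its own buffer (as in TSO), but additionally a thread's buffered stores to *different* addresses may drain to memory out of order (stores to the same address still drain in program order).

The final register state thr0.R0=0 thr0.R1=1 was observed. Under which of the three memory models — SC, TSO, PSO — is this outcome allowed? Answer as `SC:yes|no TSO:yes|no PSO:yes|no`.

outcome vector order: (thr0.R0,thr0.R1)
SC: 3 outcomes — {00, 01, 21}
TSO: 3 outcomes — {00, 01, 21}
PSO: 4 outcomes — {00, 01, 20, 21}
target 01 ∈ {SC,TSO,PSO}

SC:yes TSO:yes PSO:yes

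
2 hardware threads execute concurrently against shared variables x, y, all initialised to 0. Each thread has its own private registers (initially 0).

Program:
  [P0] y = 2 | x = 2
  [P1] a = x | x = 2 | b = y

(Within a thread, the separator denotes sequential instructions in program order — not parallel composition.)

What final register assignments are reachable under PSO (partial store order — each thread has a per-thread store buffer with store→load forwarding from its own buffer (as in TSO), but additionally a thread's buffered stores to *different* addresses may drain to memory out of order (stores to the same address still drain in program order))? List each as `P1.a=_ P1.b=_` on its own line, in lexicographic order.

outcome vector order: (P1.a,P1.b)
|PSO outcomes| = 4

P1.a=0 P1.b=0
P1.a=0 P1.b=2
P1.a=2 P1.b=0
P1.a=2 P1.b=2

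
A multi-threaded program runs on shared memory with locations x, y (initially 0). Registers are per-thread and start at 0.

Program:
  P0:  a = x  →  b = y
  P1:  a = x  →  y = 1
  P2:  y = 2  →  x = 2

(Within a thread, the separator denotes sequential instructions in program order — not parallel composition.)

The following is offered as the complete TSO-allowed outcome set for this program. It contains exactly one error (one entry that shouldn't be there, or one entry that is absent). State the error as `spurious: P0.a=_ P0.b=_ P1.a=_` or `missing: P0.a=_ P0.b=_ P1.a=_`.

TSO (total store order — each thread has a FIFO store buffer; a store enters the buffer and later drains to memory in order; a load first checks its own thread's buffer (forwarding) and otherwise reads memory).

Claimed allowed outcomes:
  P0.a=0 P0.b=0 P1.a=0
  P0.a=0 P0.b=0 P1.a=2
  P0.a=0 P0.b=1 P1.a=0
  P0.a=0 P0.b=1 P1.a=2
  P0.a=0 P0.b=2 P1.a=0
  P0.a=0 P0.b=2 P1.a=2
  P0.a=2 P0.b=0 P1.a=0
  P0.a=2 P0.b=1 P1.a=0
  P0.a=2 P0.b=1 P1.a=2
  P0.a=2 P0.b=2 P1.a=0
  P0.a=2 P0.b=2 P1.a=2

outcome vector order: (P0.a,P0.b,P1.a)
under TSO → 0/0/0; 0/0/2; 0/1/0; 0/1/2; 0/2/0; 0/2/2; 2/1/0; 2/1/2; 2/2/0; 2/2/2
claimed∖TSO = {2/0/0}

spurious: P0.a=2 P0.b=0 P1.a=0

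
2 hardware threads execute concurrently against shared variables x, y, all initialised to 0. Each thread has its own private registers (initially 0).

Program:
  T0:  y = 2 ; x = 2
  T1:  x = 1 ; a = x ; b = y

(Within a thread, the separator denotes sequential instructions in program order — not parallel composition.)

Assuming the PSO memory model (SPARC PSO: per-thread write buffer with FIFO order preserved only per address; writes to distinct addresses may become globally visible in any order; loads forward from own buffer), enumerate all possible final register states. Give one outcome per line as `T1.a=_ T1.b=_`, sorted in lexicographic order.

T1.a=1 T1.b=0
T1.a=1 T1.b=2
T1.a=2 T1.b=0
T1.a=2 T1.b=2

outcome vector order: (T1.a,T1.b)
|PSO outcomes| = 4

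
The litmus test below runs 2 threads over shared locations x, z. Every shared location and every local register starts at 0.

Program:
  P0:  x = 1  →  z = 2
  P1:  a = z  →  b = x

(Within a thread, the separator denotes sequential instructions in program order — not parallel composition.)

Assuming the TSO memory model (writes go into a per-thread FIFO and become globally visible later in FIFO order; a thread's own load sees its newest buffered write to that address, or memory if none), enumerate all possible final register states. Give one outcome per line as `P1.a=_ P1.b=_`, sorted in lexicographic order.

outcome vector order: (P1.a,P1.b)
|TSO outcomes| = 3

P1.a=0 P1.b=0
P1.a=0 P1.b=1
P1.a=2 P1.b=1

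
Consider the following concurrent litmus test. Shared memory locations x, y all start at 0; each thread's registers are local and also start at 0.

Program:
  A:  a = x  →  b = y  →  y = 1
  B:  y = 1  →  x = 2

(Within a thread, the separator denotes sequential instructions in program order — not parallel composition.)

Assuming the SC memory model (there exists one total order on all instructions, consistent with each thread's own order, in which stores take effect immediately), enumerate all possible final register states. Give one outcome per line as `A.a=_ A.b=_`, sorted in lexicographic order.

A.a=0 A.b=0
A.a=0 A.b=1
A.a=2 A.b=1

outcome vector order: (A.a,A.b)
|SC outcomes| = 3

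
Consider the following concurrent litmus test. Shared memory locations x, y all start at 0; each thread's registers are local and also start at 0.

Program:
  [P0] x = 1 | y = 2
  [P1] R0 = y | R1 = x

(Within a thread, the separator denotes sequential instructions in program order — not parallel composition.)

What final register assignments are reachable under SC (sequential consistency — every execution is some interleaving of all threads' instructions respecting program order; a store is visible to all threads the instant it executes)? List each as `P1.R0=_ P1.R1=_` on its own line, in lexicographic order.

outcome vector order: (P1.R0,P1.R1)
|SC outcomes| = 3

P1.R0=0 P1.R1=0
P1.R0=0 P1.R1=1
P1.R0=2 P1.R1=1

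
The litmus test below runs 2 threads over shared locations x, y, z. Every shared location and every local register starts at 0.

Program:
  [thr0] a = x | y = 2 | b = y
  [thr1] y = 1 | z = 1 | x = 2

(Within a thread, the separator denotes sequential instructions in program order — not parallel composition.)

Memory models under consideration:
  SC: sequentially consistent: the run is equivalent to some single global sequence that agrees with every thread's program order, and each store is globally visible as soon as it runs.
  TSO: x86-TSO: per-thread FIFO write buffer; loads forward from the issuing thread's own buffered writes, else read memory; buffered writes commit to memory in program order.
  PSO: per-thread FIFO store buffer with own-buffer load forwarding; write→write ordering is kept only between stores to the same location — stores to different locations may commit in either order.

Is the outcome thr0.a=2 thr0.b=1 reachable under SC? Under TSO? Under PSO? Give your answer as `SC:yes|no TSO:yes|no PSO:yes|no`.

SC:no TSO:no PSO:yes

outcome vector order: (thr0.a,thr0.b)
SC: 3 outcomes — {<0 1> <0 2> <2 2>}
TSO: 3 outcomes — {<0 1> <0 2> <2 2>}
PSO: 4 outcomes — {<0 1> <0 2> <2 1> <2 2>}
target <2 1> ∈ {PSO}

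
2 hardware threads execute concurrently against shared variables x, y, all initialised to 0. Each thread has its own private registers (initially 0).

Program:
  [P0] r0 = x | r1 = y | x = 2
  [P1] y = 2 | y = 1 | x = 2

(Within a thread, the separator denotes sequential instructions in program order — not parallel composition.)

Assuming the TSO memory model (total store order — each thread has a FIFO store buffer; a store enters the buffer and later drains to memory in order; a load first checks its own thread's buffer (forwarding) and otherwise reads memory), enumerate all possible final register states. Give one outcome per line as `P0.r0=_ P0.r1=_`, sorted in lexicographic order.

outcome vector order: (P0.r0,P0.r1)
|TSO outcomes| = 4

P0.r0=0 P0.r1=0
P0.r0=0 P0.r1=1
P0.r0=0 P0.r1=2
P0.r0=2 P0.r1=1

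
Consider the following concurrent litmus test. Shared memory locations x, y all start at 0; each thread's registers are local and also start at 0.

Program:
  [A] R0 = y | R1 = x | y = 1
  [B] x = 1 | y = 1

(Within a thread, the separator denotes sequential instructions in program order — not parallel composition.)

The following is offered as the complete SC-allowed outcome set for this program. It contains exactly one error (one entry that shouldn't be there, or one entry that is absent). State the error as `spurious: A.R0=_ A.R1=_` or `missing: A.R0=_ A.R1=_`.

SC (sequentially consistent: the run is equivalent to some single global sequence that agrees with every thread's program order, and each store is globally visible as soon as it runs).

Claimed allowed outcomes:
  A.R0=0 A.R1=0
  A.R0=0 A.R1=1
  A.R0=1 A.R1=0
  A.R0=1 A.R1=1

outcome vector order: (A.R0,A.R1)
[SC] allowed = {0/0 0/1 1/1}
claimed∖SC = {1/0}

spurious: A.R0=1 A.R1=0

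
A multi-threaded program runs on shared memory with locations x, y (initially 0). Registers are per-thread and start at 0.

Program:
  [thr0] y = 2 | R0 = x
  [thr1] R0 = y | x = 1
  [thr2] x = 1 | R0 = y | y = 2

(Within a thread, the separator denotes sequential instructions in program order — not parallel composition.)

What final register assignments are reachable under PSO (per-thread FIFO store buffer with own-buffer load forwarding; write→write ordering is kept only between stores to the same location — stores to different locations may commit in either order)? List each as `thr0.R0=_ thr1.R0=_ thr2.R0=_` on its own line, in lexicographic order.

thr0.R0=0 thr1.R0=0 thr2.R0=0
thr0.R0=0 thr1.R0=0 thr2.R0=2
thr0.R0=0 thr1.R0=2 thr2.R0=0
thr0.R0=0 thr1.R0=2 thr2.R0=2
thr0.R0=1 thr1.R0=0 thr2.R0=0
thr0.R0=1 thr1.R0=0 thr2.R0=2
thr0.R0=1 thr1.R0=2 thr2.R0=0
thr0.R0=1 thr1.R0=2 thr2.R0=2

outcome vector order: (thr0.R0,thr1.R0,thr2.R0)
|PSO outcomes| = 8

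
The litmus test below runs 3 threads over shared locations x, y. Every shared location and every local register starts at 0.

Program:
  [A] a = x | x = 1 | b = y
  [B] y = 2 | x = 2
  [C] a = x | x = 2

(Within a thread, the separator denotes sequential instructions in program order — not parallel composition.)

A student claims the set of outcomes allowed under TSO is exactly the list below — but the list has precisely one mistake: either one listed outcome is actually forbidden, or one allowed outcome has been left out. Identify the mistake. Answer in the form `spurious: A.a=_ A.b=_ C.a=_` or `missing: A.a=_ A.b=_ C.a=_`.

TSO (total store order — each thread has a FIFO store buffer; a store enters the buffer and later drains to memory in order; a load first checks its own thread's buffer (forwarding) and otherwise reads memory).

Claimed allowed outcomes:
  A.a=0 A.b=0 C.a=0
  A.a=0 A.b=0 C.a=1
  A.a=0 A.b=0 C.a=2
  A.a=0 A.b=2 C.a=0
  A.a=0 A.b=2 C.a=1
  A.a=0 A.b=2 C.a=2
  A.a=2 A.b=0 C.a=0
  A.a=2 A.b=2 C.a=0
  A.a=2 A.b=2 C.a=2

outcome vector order: (A.a,A.b,C.a)
TSO: 10 outcomes — {<0 0 0>; <0 0 1>; <0 0 2>; <0 2 0>; <0 2 1>; <0 2 2>; <2 0 0>; <2 2 0>; <2 2 1>; <2 2 2>}
TSO∖claimed = {<2 2 1>}

missing: A.a=2 A.b=2 C.a=1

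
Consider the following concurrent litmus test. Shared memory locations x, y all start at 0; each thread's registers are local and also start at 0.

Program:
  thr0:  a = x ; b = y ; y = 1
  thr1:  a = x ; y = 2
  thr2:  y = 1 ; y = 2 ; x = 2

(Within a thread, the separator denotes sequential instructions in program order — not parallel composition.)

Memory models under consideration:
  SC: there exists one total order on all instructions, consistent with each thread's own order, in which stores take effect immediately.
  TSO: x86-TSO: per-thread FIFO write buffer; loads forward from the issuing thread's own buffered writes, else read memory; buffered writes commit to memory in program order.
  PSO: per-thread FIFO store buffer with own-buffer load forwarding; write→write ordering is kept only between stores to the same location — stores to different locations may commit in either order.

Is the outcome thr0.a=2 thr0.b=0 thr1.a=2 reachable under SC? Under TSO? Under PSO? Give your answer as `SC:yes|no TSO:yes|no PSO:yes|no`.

outcome vector order: (thr0.a,thr0.b,thr1.a)
SC (8): 000; 002; 010; 012; 020; 022; 220; 222
TSO (8): 000; 002; 010; 012; 020; 022; 220; 222
PSO (12): 000; 002; 010; 012; 020; 022; 200; 202; 210; 212; 220; 222
target 202 ∈ {PSO}

SC:no TSO:no PSO:yes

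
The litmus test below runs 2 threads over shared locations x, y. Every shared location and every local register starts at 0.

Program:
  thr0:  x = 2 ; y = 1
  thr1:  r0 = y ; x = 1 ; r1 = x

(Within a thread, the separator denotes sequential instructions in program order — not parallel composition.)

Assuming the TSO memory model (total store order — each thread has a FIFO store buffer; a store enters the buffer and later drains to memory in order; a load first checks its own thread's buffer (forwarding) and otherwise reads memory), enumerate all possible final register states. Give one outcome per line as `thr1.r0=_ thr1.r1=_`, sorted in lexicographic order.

thr1.r0=0 thr1.r1=1
thr1.r0=0 thr1.r1=2
thr1.r0=1 thr1.r1=1

outcome vector order: (thr1.r0,thr1.r1)
|TSO outcomes| = 3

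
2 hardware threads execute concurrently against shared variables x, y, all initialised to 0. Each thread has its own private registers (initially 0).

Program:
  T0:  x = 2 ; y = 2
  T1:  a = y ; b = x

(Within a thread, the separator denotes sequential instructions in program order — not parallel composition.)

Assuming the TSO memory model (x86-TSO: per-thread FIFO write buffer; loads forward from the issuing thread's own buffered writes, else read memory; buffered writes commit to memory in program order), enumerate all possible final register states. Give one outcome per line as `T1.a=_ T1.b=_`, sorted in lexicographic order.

T1.a=0 T1.b=0
T1.a=0 T1.b=2
T1.a=2 T1.b=2

outcome vector order: (T1.a,T1.b)
|TSO outcomes| = 3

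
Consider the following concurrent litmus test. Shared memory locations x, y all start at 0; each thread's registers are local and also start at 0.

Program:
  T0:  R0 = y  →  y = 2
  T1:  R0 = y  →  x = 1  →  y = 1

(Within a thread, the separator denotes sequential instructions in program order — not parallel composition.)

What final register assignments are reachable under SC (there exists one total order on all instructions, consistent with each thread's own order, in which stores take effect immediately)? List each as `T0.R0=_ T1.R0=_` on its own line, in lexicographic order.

outcome vector order: (T0.R0,T1.R0)
|SC outcomes| = 3

T0.R0=0 T1.R0=0
T0.R0=0 T1.R0=2
T0.R0=1 T1.R0=0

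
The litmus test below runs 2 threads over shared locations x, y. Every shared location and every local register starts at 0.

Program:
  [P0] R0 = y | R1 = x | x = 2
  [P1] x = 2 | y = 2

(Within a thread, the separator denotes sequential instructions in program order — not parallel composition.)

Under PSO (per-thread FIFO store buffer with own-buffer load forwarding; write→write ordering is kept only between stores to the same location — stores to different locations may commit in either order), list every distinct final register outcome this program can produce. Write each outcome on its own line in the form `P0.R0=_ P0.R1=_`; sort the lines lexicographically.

outcome vector order: (P0.R0,P0.R1)
|PSO outcomes| = 4

P0.R0=0 P0.R1=0
P0.R0=0 P0.R1=2
P0.R0=2 P0.R1=0
P0.R0=2 P0.R1=2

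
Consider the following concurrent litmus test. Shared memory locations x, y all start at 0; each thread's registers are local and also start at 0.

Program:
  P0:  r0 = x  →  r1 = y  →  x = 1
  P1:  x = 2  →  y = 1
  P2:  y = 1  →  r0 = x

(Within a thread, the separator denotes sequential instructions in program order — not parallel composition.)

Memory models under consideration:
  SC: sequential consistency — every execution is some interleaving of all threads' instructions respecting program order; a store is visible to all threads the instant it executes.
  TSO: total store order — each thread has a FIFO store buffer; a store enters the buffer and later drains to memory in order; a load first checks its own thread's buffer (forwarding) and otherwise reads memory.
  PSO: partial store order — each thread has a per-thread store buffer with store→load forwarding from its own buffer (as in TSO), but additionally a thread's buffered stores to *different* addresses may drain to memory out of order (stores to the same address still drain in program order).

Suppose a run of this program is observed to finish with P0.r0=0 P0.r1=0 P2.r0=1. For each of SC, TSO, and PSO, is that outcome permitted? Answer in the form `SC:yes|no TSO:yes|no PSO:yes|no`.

outcome vector order: (P0.r0,P0.r1,P2.r0)
under SC → 0/0/0 0/0/1 0/0/2 0/1/0 0/1/1 0/1/2 2/0/1 2/0/2 2/1/0 2/1/1 2/1/2
under TSO → 0/0/0 0/0/1 0/0/2 0/1/0 0/1/1 0/1/2 2/0/0 2/0/1 2/0/2 2/1/0 2/1/1 2/1/2
under PSO → 0/0/0 0/0/1 0/0/2 0/1/0 0/1/1 0/1/2 2/0/0 2/0/1 2/0/2 2/1/0 2/1/1 2/1/2
target 0/0/1 ∈ {SC,TSO,PSO}

SC:yes TSO:yes PSO:yes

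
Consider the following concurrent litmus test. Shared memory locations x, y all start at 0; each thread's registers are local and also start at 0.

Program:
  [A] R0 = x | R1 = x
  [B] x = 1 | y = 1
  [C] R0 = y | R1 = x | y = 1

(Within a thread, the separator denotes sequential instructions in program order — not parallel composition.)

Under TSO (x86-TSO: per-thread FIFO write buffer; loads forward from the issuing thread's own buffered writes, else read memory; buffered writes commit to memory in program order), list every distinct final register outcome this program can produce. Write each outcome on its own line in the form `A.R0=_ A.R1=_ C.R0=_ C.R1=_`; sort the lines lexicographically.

outcome vector order: (A.R0,A.R1,C.R0,C.R1)
|TSO outcomes| = 9

A.R0=0 A.R1=0 C.R0=0 C.R1=0
A.R0=0 A.R1=0 C.R0=0 C.R1=1
A.R0=0 A.R1=0 C.R0=1 C.R1=1
A.R0=0 A.R1=1 C.R0=0 C.R1=0
A.R0=0 A.R1=1 C.R0=0 C.R1=1
A.R0=0 A.R1=1 C.R0=1 C.R1=1
A.R0=1 A.R1=1 C.R0=0 C.R1=0
A.R0=1 A.R1=1 C.R0=0 C.R1=1
A.R0=1 A.R1=1 C.R0=1 C.R1=1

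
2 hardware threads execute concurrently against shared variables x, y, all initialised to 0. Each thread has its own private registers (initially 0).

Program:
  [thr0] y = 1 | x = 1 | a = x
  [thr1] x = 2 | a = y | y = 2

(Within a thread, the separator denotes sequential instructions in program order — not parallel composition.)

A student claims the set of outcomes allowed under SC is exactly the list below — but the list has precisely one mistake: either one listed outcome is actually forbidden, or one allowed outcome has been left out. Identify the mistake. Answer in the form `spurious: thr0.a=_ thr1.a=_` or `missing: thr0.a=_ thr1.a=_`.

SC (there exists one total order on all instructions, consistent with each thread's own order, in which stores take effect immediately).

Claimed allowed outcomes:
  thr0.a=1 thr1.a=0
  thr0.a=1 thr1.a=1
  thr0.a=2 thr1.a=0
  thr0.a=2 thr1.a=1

outcome vector order: (thr0.a,thr1.a)
SC (3): <1 0>; <1 1>; <2 1>
claimed∖SC = {<2 0>}

spurious: thr0.a=2 thr1.a=0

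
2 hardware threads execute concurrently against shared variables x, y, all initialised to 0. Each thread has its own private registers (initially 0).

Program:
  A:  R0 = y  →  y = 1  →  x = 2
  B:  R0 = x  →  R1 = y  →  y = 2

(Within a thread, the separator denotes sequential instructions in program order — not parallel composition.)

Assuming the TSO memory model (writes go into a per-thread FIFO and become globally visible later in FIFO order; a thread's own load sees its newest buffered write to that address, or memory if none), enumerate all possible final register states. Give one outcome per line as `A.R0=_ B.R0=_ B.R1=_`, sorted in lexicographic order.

A.R0=0 B.R0=0 B.R1=0
A.R0=0 B.R0=0 B.R1=1
A.R0=0 B.R0=2 B.R1=1
A.R0=2 B.R0=0 B.R1=0

outcome vector order: (A.R0,B.R0,B.R1)
|TSO outcomes| = 4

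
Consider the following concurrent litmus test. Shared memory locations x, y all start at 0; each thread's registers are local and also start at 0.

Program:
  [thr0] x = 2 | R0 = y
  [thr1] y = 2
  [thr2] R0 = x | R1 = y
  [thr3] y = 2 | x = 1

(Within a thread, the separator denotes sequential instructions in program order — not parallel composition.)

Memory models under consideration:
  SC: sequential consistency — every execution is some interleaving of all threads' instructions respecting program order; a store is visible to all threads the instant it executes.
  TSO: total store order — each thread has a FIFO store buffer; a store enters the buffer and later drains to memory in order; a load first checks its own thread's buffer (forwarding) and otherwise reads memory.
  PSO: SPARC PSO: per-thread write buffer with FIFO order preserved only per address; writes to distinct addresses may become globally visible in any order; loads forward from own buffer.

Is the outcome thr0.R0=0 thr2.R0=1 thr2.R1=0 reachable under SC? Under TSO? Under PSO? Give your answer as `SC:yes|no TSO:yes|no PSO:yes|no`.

SC:no TSO:no PSO:yes

outcome vector order: (thr0.R0,thr2.R0,thr2.R1)
SC (10): 000; 002; 012; 020; 022; 200; 202; 212; 220; 222
TSO (10): 000; 002; 012; 020; 022; 200; 202; 212; 220; 222
PSO (12): 000; 002; 010; 012; 020; 022; 200; 202; 210; 212; 220; 222
target 010 ∈ {PSO}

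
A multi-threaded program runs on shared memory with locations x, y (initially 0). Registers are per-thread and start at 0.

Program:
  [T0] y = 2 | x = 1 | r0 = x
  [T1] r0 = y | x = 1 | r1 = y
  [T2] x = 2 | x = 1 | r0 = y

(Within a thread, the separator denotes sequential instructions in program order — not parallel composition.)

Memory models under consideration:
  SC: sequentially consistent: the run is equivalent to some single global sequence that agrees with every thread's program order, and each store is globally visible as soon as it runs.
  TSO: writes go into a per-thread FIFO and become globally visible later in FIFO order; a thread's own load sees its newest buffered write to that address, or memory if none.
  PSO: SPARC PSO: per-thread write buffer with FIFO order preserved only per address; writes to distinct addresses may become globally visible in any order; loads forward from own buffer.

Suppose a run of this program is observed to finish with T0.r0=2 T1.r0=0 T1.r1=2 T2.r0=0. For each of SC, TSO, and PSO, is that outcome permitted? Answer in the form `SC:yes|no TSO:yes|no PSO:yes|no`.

SC:no TSO:yes PSO:yes

outcome vector order: (T0.r0,T1.r0,T1.r1,T2.r0)
[SC] allowed = {(1,0,0,0) (1,0,0,2) (1,0,2,0) (1,0,2,2) (1,2,2,0) (1,2,2,2) (2,0,0,2) (2,0,2,2) (2,2,2,2)}
[TSO] allowed = {(1,0,0,0) (1,0,0,2) (1,0,2,0) (1,0,2,2) (1,2,2,0) (1,2,2,2) (2,0,0,0) (2,0,0,2) (2,0,2,0) (2,0,2,2) (2,2,2,0) (2,2,2,2)}
[PSO] allowed = {(1,0,0,0) (1,0,0,2) (1,0,2,0) (1,0,2,2) (1,2,2,0) (1,2,2,2) (2,0,0,0) (2,0,0,2) (2,0,2,0) (2,0,2,2) (2,2,2,0) (2,2,2,2)}
target (2,0,2,0) ∈ {TSO,PSO}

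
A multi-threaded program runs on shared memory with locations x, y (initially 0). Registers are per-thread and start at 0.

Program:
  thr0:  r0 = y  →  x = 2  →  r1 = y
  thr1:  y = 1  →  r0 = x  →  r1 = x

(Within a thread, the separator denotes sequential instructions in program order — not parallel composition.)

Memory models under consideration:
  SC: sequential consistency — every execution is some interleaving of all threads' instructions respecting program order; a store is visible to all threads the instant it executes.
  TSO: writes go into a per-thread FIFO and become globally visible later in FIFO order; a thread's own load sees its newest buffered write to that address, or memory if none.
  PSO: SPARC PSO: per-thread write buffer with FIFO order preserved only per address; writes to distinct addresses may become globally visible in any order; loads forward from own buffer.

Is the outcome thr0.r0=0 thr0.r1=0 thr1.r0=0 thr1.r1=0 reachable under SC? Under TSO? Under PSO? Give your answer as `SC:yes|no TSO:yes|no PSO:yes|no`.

outcome vector order: (thr0.r0,thr0.r1,thr1.r0,thr1.r1)
[SC] allowed = {<0 0 2 2> <0 1 0 0> <0 1 0 2> <0 1 2 2> <1 1 0 0> <1 1 0 2> <1 1 2 2>}
[TSO] allowed = {<0 0 0 0> <0 0 0 2> <0 0 2 2> <0 1 0 0> <0 1 0 2> <0 1 2 2> <1 1 0 0> <1 1 0 2> <1 1 2 2>}
[PSO] allowed = {<0 0 0 0> <0 0 0 2> <0 0 2 2> <0 1 0 0> <0 1 0 2> <0 1 2 2> <1 1 0 0> <1 1 0 2> <1 1 2 2>}
target <0 0 0 0> ∈ {TSO,PSO}

SC:no TSO:yes PSO:yes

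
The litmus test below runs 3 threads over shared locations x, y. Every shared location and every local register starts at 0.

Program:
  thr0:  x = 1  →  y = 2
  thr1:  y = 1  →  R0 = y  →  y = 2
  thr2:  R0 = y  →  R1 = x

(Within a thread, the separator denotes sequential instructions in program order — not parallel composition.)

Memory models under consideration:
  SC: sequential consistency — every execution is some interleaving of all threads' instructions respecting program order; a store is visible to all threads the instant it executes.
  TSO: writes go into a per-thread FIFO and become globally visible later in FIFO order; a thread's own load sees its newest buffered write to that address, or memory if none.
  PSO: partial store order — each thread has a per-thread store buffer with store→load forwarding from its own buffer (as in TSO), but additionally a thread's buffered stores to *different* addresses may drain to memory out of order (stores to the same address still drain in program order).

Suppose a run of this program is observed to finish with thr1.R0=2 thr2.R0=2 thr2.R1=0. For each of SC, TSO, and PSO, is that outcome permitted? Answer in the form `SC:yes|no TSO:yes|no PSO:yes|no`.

outcome vector order: (thr1.R0,thr2.R0,thr2.R1)
SC: 11 outcomes — {100; 101; 110; 111; 120; 121; 200; 201; 210; 211; 221}
TSO: 11 outcomes — {100; 101; 110; 111; 120; 121; 200; 201; 210; 211; 221}
PSO: 12 outcomes — {100; 101; 110; 111; 120; 121; 200; 201; 210; 211; 220; 221}
target 220 ∈ {PSO}

SC:no TSO:no PSO:yes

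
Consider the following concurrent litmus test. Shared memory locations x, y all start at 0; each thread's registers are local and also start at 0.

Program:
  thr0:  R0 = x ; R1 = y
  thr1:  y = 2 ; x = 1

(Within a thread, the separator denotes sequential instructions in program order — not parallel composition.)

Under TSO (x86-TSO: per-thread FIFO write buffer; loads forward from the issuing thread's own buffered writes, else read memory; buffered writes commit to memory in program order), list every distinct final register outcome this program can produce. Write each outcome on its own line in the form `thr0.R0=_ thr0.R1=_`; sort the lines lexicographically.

outcome vector order: (thr0.R0,thr0.R1)
|TSO outcomes| = 3

thr0.R0=0 thr0.R1=0
thr0.R0=0 thr0.R1=2
thr0.R0=1 thr0.R1=2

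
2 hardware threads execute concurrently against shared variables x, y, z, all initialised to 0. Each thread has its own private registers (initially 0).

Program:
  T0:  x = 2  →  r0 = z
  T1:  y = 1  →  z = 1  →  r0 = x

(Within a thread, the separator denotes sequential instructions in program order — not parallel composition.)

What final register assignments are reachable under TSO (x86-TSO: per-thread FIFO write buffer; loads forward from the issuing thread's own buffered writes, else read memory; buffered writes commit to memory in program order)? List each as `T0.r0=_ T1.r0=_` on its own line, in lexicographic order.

T0.r0=0 T1.r0=0
T0.r0=0 T1.r0=2
T0.r0=1 T1.r0=0
T0.r0=1 T1.r0=2

outcome vector order: (T0.r0,T1.r0)
|TSO outcomes| = 4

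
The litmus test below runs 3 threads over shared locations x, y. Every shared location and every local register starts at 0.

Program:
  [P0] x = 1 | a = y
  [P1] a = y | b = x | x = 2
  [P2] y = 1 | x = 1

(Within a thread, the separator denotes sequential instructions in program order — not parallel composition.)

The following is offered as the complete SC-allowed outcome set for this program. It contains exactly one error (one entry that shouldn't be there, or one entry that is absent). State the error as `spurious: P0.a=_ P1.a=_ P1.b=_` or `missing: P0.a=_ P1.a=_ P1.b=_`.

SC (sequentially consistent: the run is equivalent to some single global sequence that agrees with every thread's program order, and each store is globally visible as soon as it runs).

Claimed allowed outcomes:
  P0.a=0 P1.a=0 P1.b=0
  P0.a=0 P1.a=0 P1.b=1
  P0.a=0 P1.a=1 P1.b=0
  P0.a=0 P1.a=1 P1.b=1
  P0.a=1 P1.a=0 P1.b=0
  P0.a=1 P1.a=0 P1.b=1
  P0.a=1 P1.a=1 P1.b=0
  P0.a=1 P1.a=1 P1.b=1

spurious: P0.a=0 P1.a=1 P1.b=0

outcome vector order: (P0.a,P1.a,P1.b)
SC: 7 outcomes — {<0 0 0>; <0 0 1>; <0 1 1>; <1 0 0>; <1 0 1>; <1 1 0>; <1 1 1>}
claimed∖SC = {<0 1 0>}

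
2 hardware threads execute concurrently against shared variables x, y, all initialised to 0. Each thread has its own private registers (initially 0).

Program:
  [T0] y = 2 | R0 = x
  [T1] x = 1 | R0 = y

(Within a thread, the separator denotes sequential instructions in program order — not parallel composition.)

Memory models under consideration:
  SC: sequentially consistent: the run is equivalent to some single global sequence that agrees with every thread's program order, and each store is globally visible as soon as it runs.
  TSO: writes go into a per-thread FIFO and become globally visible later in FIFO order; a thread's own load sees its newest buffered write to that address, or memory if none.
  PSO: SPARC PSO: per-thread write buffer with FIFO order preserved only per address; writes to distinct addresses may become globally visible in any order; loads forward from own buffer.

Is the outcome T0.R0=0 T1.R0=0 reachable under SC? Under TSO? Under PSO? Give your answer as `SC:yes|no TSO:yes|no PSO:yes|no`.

outcome vector order: (T0.R0,T1.R0)
[SC] allowed = {(0,2); (1,0); (1,2)}
[TSO] allowed = {(0,0); (0,2); (1,0); (1,2)}
[PSO] allowed = {(0,0); (0,2); (1,0); (1,2)}
target (0,0) ∈ {TSO,PSO}

SC:no TSO:yes PSO:yes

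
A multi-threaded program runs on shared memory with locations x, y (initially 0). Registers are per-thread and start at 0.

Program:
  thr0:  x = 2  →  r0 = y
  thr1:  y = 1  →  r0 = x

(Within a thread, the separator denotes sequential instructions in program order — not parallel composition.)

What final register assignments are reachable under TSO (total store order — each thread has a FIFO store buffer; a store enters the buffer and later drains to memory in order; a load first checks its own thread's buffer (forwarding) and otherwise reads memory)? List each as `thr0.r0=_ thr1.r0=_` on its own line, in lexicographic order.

outcome vector order: (thr0.r0,thr1.r0)
|TSO outcomes| = 4

thr0.r0=0 thr1.r0=0
thr0.r0=0 thr1.r0=2
thr0.r0=1 thr1.r0=0
thr0.r0=1 thr1.r0=2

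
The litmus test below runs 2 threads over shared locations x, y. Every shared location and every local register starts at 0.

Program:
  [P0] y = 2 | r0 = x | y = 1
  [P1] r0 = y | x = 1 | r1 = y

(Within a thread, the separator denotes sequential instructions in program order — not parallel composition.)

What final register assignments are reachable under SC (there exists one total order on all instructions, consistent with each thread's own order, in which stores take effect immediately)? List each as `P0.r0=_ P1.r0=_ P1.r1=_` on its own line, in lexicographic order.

outcome vector order: (P0.r0,P1.r0,P1.r1)
|SC outcomes| = 10

P0.r0=0 P1.r0=0 P1.r1=1
P0.r0=0 P1.r0=0 P1.r1=2
P0.r0=0 P1.r0=1 P1.r1=1
P0.r0=0 P1.r0=2 P1.r1=1
P0.r0=0 P1.r0=2 P1.r1=2
P0.r0=1 P1.r0=0 P1.r1=0
P0.r0=1 P1.r0=0 P1.r1=1
P0.r0=1 P1.r0=0 P1.r1=2
P0.r0=1 P1.r0=2 P1.r1=1
P0.r0=1 P1.r0=2 P1.r1=2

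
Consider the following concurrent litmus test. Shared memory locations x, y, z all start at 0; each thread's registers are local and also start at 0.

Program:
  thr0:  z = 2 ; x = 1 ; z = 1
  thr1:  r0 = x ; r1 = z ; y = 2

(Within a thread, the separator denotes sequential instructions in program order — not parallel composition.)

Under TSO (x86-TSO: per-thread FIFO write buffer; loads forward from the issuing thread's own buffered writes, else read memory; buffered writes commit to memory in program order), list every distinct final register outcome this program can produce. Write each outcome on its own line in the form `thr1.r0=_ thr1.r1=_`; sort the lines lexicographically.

thr1.r0=0 thr1.r1=0
thr1.r0=0 thr1.r1=1
thr1.r0=0 thr1.r1=2
thr1.r0=1 thr1.r1=1
thr1.r0=1 thr1.r1=2

outcome vector order: (thr1.r0,thr1.r1)
|TSO outcomes| = 5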